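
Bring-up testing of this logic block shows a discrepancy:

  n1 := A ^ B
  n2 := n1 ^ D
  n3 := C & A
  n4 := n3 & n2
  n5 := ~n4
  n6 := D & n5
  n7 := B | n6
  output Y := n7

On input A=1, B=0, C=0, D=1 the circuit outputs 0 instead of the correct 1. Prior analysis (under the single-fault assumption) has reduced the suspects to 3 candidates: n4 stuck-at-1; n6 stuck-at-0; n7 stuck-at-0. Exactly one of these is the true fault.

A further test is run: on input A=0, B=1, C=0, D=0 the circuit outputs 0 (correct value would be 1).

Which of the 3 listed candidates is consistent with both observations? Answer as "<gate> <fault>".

n7 stuck-at-0

Evaluate each candidate on input A=0, B=1, C=0, D=0:
  n4 stuck-at-1: n1=1, n2=1, n3=0, n4=1 [stuck-at-1], n5=0, n6=0, n7=1 → 1 — eliminated
  n6 stuck-at-0: n1=1, n2=1, n3=0, n4=0, n5=1, n6=0 [stuck-at-0], n7=1 → 1 — eliminated
  n7 stuck-at-0: n1=1, n2=1, n3=0, n4=0, n5=1, n6=0, n7=0 [stuck-at-0] → 0 — matches
Only n7 stuck-at-0 reproduces the observed 0.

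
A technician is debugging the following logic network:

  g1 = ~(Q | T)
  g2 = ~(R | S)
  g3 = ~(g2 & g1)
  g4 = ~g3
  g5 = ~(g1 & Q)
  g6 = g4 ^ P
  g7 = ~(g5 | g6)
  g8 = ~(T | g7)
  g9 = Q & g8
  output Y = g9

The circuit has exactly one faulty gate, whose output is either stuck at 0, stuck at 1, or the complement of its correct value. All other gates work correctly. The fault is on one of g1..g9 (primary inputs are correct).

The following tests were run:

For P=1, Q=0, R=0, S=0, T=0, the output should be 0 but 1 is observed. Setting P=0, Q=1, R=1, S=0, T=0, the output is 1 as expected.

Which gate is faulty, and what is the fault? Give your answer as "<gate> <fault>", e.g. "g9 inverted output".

Fault-free values for test 1 (P=1, Q=0, R=0, S=0, T=0): g1=1, g2=1, g3=0, g4=1, g5=1, g6=0, g7=0, g8=1, g9=0, giving Y=0. Observed 1.
Test 1: faults giving observed 1 are {g9 stuck-at-1, g9 inverted output}.
Test 2 (P=0, Q=1, R=1, S=0, T=0): fault-free g1=0, g2=0, g3=1, g4=0, g5=1, g6=0, g7=0, g8=1, g9=1 → 1; observed 1. Eliminates g9 inverted output.
Only g9 stuck-at-1 is consistent with every test.

g9 stuck-at-1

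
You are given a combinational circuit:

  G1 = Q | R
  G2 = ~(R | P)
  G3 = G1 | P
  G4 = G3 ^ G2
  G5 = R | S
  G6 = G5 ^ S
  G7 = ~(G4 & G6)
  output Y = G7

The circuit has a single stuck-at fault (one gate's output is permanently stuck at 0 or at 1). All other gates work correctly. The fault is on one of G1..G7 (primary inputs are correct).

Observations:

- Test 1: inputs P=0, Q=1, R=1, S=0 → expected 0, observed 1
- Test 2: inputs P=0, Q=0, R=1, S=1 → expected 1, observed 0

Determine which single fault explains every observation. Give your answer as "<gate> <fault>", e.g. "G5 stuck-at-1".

Fault-free values for test 1 (P=0, Q=1, R=1, S=0): G1=1, G2=0, G3=1, G4=1, G5=1, G6=1, G7=0, giving Y=0. Observed 1.
Test 1: faults giving observed 1 are {G1 stuck-at-0, G2 stuck-at-1, G3 stuck-at-0, G4 stuck-at-0, G5 stuck-at-0, G6 stuck-at-0, G7 stuck-at-1}.
Test 2 (P=0, Q=0, R=1, S=1): fault-free G1=1, G2=0, G3=1, G4=1, G5=1, G6=0, G7=1 → 1; observed 0. Eliminates G1 stuck-at-0, G2 stuck-at-1, G3 stuck-at-0, G4 stuck-at-0, G6 stuck-at-0, G7 stuck-at-1.
Only G5 stuck-at-0 is consistent with every test.

G5 stuck-at-0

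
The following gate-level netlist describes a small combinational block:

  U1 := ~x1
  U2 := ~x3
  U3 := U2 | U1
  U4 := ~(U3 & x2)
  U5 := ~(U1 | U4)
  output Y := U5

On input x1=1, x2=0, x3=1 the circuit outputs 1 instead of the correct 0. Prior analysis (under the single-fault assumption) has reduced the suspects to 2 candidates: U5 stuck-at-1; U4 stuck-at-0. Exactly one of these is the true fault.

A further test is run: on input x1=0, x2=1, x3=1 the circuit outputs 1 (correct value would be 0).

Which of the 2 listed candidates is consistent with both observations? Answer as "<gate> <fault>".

U5 stuck-at-1

Evaluate each candidate on input x1=0, x2=1, x3=1:
  U5 stuck-at-1: U1=1, U2=0, U3=1, U4=0, U5=1 [stuck-at-1] → 1 — matches
  U4 stuck-at-0: U1=1, U2=0, U3=1, U4=0 [stuck-at-0], U5=0 → 0 — eliminated
Only U5 stuck-at-1 reproduces the observed 1.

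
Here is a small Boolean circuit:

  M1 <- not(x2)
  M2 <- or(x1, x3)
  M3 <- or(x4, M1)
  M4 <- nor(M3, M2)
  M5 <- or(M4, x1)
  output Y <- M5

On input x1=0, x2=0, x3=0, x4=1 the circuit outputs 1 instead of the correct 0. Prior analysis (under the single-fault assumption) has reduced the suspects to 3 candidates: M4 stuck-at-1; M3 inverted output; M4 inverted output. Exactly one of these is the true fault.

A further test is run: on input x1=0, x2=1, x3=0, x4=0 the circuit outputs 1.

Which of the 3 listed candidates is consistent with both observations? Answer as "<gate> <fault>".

M4 stuck-at-1

Evaluate each candidate on input x1=0, x2=1, x3=0, x4=0:
  M4 stuck-at-1: M1=0, M2=0, M3=0, M4=1 [stuck-at-1], M5=1 → 1 — matches
  M3 inverted output: M1=0, M2=0, M3=1 [inverted output], M4=0, M5=0 → 0 — eliminated
  M4 inverted output: M1=0, M2=0, M3=0, M4=0 [inverted output], M5=0 → 0 — eliminated
Only M4 stuck-at-1 reproduces the observed 1.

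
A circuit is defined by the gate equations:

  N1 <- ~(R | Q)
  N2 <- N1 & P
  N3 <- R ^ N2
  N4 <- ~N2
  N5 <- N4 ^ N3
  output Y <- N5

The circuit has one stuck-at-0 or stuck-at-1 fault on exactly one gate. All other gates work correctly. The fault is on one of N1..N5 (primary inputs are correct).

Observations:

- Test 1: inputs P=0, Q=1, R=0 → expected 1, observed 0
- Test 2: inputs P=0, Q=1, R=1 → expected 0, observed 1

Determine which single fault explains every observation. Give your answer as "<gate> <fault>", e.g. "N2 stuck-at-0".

Fault-free values for test 1 (P=0, Q=1, R=0): N1=0, N2=0, N3=0, N4=1, N5=1, giving Y=1. Observed 0.
Test 1: faults giving observed 0 are {N3 stuck-at-1, N4 stuck-at-0, N5 stuck-at-0}.
Test 2 (P=0, Q=1, R=1): fault-free N1=0, N2=0, N3=1, N4=1, N5=0 → 0; observed 1. Eliminates N3 stuck-at-1, N5 stuck-at-0.
Only N4 stuck-at-0 is consistent with every test.

N4 stuck-at-0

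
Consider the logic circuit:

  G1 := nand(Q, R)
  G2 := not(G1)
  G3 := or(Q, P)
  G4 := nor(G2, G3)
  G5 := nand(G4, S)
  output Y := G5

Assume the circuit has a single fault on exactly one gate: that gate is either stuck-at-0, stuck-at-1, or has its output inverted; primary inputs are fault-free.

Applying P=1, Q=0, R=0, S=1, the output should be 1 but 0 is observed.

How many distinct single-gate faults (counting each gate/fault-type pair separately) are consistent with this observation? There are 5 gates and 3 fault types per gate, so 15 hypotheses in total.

Fault-free: G1=1, G2=0, G3=1, G4=0, G5=1 → 1. Observed 0.
  G1: none of the 3 fault types match ✗
  G2: none of the 3 fault types match ✗
  G3: stuck-at-0, inverted output ✓; others ✗
  G4: stuck-at-1, inverted output ✓; others ✗
  G5: stuck-at-0, inverted output ✓; others ✗
Consistent faults: {G3 stuck-at-0, G3 inverted output, G4 stuck-at-1, G4 inverted output, G5 stuck-at-0, G5 inverted output} — 6 in all.

6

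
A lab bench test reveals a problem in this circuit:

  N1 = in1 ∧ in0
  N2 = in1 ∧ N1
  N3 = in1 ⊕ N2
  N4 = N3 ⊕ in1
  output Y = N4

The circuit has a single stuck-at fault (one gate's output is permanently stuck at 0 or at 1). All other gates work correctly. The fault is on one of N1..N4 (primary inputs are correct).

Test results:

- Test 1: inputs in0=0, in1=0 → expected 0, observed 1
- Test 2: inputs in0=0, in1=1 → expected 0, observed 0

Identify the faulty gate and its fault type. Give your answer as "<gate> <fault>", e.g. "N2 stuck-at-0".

N3 stuck-at-1

Fault-free values for test 1 (in0=0, in1=0): N1=0, N2=0, N3=0, N4=0, giving Y=0. Observed 1.
Test 1: faults giving observed 1 are {N2 stuck-at-1, N3 stuck-at-1, N4 stuck-at-1}.
Test 2 (in0=0, in1=1): fault-free N1=0, N2=0, N3=1, N4=0 → 0; observed 0. Eliminates N2 stuck-at-1, N4 stuck-at-1.
Only N3 stuck-at-1 is consistent with every test.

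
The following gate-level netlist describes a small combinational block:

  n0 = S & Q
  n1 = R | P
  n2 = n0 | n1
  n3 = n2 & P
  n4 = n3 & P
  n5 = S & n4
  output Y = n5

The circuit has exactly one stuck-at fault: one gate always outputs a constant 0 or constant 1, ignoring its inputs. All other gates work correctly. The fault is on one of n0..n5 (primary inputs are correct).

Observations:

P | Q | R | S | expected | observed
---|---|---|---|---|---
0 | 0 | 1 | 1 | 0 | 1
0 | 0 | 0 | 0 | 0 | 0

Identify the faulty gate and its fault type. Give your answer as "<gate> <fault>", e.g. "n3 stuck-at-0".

Fault-free values for test 1 (P=0, Q=0, R=1, S=1): n0=0, n1=1, n2=1, n3=0, n4=0, n5=0, giving Y=0. Observed 1.
Test 1: faults giving observed 1 are {n4 stuck-at-1, n5 stuck-at-1}.
Test 2 (P=0, Q=0, R=0, S=0): fault-free n0=0, n1=0, n2=0, n3=0, n4=0, n5=0 → 0; observed 0. Eliminates n5 stuck-at-1.
Only n4 stuck-at-1 is consistent with every test.

n4 stuck-at-1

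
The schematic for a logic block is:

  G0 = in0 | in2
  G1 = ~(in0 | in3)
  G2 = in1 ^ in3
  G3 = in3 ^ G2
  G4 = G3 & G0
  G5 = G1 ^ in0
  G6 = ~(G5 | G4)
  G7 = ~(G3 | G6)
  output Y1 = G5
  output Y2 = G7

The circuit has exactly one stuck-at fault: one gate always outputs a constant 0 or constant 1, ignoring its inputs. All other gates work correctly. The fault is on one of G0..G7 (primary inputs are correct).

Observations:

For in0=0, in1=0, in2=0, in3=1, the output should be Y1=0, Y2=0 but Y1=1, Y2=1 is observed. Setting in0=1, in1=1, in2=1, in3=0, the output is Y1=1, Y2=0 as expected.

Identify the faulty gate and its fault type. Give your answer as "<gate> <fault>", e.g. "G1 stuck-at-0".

G5 stuck-at-1

Fault-free values for test 1 (in0=0, in1=0, in2=0, in3=1): G0=0, G1=0, G2=1, G3=0, G4=0, G5=0, G6=1, G7=0, giving Y1=0, Y2=0. Observed Y1=1, Y2=1.
Test 1: faults giving observed Y1=1, Y2=1 are {G1 stuck-at-1, G5 stuck-at-1}.
Test 2 (in0=1, in1=1, in2=1, in3=0): fault-free G0=1, G1=0, G2=1, G3=1, G4=1, G5=1, G6=0, G7=0 → Y1=1, Y2=0; observed Y1=1, Y2=0. Eliminates G1 stuck-at-1.
Only G5 stuck-at-1 is consistent with every test.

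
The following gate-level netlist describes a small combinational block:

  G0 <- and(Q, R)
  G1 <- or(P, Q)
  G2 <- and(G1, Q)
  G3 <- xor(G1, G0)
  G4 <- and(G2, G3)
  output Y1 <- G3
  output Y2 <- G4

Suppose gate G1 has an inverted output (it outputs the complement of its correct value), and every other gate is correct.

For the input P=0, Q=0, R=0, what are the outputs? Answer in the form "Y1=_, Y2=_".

Propagate with G1 forced: G0=0, G1=1 [inverted output], G2=0, G3=1, G4=0.
So the outputs are Y1=1, Y2=0. (Without the fault they would be Y1=0, Y2=0.)

Y1=1, Y2=0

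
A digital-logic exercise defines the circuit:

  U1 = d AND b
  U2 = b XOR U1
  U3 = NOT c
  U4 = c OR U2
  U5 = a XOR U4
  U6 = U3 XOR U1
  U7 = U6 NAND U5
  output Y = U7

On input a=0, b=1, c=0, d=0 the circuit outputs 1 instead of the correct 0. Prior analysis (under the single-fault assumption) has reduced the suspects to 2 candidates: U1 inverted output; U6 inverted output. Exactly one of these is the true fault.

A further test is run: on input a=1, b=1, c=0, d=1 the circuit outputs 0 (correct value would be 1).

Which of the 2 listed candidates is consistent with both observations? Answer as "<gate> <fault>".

U6 inverted output

Evaluate each candidate on input a=1, b=1, c=0, d=1:
  U1 inverted output: U1=0 [inverted output], U2=1, U3=1, U4=1, U5=0, U6=1, U7=1 → 1 — eliminated
  U6 inverted output: U1=1, U2=0, U3=1, U4=0, U5=1, U6=1 [inverted output], U7=0 → 0 — matches
Only U6 inverted output reproduces the observed 0.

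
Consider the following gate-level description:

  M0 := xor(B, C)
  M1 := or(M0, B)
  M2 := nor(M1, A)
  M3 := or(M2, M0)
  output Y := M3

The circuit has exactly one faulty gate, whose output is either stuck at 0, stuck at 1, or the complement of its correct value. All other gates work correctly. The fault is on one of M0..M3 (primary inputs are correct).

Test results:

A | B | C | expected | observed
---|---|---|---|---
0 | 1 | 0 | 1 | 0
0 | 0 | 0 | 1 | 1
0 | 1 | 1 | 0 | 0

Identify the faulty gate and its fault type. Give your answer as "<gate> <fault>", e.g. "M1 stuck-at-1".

M0 stuck-at-0

Fault-free values for test 1 (A=0, B=1, C=0): M0=1, M1=1, M2=0, M3=1, giving Y=1. Observed 0.
Test 1: faults giving observed 0 are {M0 stuck-at-0, M0 inverted output, M3 stuck-at-0, M3 inverted output}.
Test 2 (A=0, B=0, C=0): fault-free M0=0, M1=0, M2=1, M3=1 → 1; observed 1. Eliminates M3 stuck-at-0, M3 inverted output.
Test 3 (A=0, B=1, C=1): fault-free M0=0, M1=1, M2=0, M3=0 → 0; observed 0. Eliminates M0 inverted output.
Only M0 stuck-at-0 is consistent with every test.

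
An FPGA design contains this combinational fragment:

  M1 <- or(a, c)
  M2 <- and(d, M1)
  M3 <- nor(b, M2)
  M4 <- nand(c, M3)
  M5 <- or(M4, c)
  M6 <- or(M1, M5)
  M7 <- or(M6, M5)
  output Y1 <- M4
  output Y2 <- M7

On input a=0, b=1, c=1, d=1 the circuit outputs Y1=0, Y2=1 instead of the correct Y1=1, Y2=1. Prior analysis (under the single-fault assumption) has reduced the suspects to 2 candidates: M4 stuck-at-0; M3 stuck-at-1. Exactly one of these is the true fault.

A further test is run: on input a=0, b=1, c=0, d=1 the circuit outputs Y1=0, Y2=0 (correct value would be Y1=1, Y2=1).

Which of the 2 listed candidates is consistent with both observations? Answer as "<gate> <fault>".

M4 stuck-at-0

Evaluate each candidate on input a=0, b=1, c=0, d=1:
  M4 stuck-at-0: M1=0, M2=0, M3=0, M4=0 [stuck-at-0], M5=0, M6=0, M7=0 → Y1=0, Y2=0 — matches
  M3 stuck-at-1: M1=0, M2=0, M3=1 [stuck-at-1], M4=1, M5=1, M6=1, M7=1 → Y1=1, Y2=1 — eliminated
Only M4 stuck-at-0 reproduces the observed Y1=0, Y2=0.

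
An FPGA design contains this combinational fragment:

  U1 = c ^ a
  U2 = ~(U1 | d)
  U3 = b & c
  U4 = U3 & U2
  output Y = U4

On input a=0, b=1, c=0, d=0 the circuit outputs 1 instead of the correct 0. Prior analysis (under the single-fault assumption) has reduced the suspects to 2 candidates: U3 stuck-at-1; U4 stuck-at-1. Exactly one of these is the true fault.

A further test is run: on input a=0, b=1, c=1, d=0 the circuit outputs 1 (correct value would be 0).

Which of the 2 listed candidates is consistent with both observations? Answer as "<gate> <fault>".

U4 stuck-at-1

Evaluate each candidate on input a=0, b=1, c=1, d=0:
  U3 stuck-at-1: U1=1, U2=0, U3=1 [stuck-at-1], U4=0 → 0 — eliminated
  U4 stuck-at-1: U1=1, U2=0, U3=1, U4=1 [stuck-at-1] → 1 — matches
Only U4 stuck-at-1 reproduces the observed 1.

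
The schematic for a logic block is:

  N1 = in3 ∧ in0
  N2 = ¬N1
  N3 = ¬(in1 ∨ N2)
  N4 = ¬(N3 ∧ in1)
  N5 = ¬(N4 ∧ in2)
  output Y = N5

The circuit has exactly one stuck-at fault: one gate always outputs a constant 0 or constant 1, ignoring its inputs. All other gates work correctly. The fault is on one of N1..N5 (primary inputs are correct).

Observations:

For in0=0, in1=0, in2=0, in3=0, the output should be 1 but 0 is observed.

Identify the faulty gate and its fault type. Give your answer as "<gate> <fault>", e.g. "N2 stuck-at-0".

Fault-free values for test 1 (in0=0, in1=0, in2=0, in3=0): N1=0, N2=1, N3=0, N4=1, N5=1, giving Y=1. Observed 0.
Test 1: faults giving observed 0 are {N5 stuck-at-0}.
Only N5 stuck-at-0 is consistent with every test.

N5 stuck-at-0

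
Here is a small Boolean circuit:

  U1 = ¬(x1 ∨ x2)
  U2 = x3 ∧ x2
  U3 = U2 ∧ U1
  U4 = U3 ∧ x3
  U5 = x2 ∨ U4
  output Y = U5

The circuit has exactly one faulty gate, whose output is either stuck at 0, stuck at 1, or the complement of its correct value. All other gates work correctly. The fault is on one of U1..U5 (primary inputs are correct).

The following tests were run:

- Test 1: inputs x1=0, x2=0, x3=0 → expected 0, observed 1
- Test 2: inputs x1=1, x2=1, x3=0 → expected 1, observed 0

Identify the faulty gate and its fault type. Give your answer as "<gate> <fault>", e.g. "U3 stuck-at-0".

U5 inverted output

Fault-free values for test 1 (x1=0, x2=0, x3=0): U1=1, U2=0, U3=0, U4=0, U5=0, giving Y=0. Observed 1.
Test 1: faults giving observed 1 are {U4 stuck-at-1, U4 inverted output, U5 stuck-at-1, U5 inverted output}.
Test 2 (x1=1, x2=1, x3=0): fault-free U1=0, U2=0, U3=0, U4=0, U5=1 → 1; observed 0. Eliminates U4 stuck-at-1, U4 inverted output, U5 stuck-at-1.
Only U5 inverted output is consistent with every test.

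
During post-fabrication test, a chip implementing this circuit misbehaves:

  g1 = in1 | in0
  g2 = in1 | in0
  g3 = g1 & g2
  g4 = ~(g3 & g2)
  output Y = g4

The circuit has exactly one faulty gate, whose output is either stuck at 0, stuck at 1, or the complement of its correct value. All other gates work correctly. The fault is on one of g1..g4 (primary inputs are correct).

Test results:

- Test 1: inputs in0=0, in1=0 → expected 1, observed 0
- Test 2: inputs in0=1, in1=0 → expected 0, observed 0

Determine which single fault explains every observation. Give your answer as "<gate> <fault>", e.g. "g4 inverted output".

g4 stuck-at-0

Fault-free values for test 1 (in0=0, in1=0): g1=0, g2=0, g3=0, g4=1, giving Y=1. Observed 0.
Test 1: faults giving observed 0 are {g4 stuck-at-0, g4 inverted output}.
Test 2 (in0=1, in1=0): fault-free g1=1, g2=1, g3=1, g4=0 → 0; observed 0. Eliminates g4 inverted output.
Only g4 stuck-at-0 is consistent with every test.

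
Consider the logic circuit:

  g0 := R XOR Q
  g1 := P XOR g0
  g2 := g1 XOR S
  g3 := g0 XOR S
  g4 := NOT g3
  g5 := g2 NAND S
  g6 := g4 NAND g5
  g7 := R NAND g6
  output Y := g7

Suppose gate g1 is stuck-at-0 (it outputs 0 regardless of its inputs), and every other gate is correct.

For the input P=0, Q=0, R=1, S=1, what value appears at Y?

Propagate with g1 forced: g0=1, g1=0 [stuck-at-0], g2=1, g3=0, g4=1, g5=0, g6=1, g7=0.
So Y = 0. (Without the fault it would be 1.)

0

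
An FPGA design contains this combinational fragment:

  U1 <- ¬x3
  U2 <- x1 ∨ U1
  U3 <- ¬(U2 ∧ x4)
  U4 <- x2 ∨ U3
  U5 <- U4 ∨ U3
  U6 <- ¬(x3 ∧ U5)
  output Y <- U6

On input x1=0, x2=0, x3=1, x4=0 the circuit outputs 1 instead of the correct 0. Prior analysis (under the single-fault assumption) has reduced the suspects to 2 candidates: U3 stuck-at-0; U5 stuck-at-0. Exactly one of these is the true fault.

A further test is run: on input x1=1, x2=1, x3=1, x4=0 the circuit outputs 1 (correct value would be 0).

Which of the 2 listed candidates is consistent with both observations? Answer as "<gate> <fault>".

U5 stuck-at-0

Evaluate each candidate on input x1=1, x2=1, x3=1, x4=0:
  U3 stuck-at-0: U1=0, U2=1, U3=0 [stuck-at-0], U4=1, U5=1, U6=0 → 0 — eliminated
  U5 stuck-at-0: U1=0, U2=1, U3=1, U4=1, U5=0 [stuck-at-0], U6=1 → 1 — matches
Only U5 stuck-at-0 reproduces the observed 1.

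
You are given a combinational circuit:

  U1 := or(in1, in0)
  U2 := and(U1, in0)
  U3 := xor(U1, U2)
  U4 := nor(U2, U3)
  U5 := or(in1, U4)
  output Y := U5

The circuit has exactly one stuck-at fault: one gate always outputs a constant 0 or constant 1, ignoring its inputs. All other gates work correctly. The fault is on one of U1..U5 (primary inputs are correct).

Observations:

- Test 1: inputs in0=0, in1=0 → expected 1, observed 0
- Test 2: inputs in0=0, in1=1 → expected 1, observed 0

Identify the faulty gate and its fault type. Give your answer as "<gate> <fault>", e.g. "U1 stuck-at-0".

U5 stuck-at-0

Fault-free values for test 1 (in0=0, in1=0): U1=0, U2=0, U3=0, U4=1, U5=1, giving Y=1. Observed 0.
Test 1: faults giving observed 0 are {U1 stuck-at-1, U2 stuck-at-1, U3 stuck-at-1, U4 stuck-at-0, U5 stuck-at-0}.
Test 2 (in0=0, in1=1): fault-free U1=1, U2=0, U3=1, U4=0, U5=1 → 1; observed 0. Eliminates U1 stuck-at-1, U2 stuck-at-1, U3 stuck-at-1, U4 stuck-at-0.
Only U5 stuck-at-0 is consistent with every test.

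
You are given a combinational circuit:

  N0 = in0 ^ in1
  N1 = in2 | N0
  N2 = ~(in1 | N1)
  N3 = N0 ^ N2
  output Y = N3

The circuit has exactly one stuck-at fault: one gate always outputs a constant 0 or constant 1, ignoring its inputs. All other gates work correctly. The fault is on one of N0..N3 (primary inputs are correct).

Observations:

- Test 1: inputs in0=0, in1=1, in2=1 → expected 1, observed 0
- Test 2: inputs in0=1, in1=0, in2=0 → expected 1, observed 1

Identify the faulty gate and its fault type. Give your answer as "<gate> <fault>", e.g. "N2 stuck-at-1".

Fault-free values for test 1 (in0=0, in1=1, in2=1): N0=1, N1=1, N2=0, N3=1, giving Y=1. Observed 0.
Test 1: faults giving observed 0 are {N0 stuck-at-0, N2 stuck-at-1, N3 stuck-at-0}.
Test 2 (in0=1, in1=0, in2=0): fault-free N0=1, N1=1, N2=0, N3=1 → 1; observed 1. Eliminates N2 stuck-at-1, N3 stuck-at-0.
Only N0 stuck-at-0 is consistent with every test.

N0 stuck-at-0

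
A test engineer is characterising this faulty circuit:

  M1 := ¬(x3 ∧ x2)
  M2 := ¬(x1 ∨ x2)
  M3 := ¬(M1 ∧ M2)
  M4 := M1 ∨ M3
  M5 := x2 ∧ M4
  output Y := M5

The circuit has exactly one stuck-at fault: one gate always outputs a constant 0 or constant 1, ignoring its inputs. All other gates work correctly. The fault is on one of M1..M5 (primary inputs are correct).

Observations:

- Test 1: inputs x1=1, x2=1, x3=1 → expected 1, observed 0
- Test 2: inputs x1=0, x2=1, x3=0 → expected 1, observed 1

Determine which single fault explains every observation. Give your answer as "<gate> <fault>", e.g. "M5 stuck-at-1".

Fault-free values for test 1 (x1=1, x2=1, x3=1): M1=0, M2=0, M3=1, M4=1, M5=1, giving Y=1. Observed 0.
Test 1: faults giving observed 0 are {M3 stuck-at-0, M4 stuck-at-0, M5 stuck-at-0}.
Test 2 (x1=0, x2=1, x3=0): fault-free M1=1, M2=0, M3=1, M4=1, M5=1 → 1; observed 1. Eliminates M4 stuck-at-0, M5 stuck-at-0.
Only M3 stuck-at-0 is consistent with every test.

M3 stuck-at-0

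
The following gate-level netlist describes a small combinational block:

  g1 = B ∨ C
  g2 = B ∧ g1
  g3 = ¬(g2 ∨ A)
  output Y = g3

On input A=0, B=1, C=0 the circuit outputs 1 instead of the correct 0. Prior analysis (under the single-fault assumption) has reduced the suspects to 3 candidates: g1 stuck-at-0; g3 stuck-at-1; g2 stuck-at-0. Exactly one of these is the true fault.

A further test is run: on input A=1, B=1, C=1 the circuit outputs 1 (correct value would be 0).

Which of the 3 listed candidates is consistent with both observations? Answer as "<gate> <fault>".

g3 stuck-at-1

Evaluate each candidate on input A=1, B=1, C=1:
  g1 stuck-at-0: g1=0 [stuck-at-0], g2=0, g3=0 → 0 — eliminated
  g3 stuck-at-1: g1=1, g2=1, g3=1 [stuck-at-1] → 1 — matches
  g2 stuck-at-0: g1=1, g2=0 [stuck-at-0], g3=0 → 0 — eliminated
Only g3 stuck-at-1 reproduces the observed 1.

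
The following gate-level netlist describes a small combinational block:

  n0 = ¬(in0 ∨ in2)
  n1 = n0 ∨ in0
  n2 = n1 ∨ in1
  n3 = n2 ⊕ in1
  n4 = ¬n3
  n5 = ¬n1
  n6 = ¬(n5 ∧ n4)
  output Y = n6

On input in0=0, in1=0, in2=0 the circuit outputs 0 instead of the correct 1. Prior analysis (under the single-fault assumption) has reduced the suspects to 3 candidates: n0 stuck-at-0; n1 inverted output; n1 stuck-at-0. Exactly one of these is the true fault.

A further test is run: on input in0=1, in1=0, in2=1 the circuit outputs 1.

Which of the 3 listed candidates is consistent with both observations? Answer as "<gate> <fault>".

n0 stuck-at-0

Evaluate each candidate on input in0=1, in1=0, in2=1:
  n0 stuck-at-0: n0=0 [stuck-at-0], n1=1, n2=1, n3=1, n4=0, n5=0, n6=1 → 1 — matches
  n1 inverted output: n0=0, n1=0 [inverted output], n2=0, n3=0, n4=1, n5=1, n6=0 → 0 — eliminated
  n1 stuck-at-0: n0=0, n1=0 [stuck-at-0], n2=0, n3=0, n4=1, n5=1, n6=0 → 0 — eliminated
Only n0 stuck-at-0 reproduces the observed 1.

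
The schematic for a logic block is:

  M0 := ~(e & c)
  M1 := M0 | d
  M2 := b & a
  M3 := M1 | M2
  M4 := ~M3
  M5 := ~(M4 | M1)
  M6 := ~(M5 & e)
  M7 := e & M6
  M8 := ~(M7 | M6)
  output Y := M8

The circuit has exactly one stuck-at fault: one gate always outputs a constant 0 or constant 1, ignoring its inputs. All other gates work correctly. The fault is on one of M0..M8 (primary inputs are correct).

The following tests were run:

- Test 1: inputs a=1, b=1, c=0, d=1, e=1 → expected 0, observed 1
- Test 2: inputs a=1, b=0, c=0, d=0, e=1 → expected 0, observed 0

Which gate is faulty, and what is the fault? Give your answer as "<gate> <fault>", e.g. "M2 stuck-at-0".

Fault-free values for test 1 (a=1, b=1, c=0, d=1, e=1): M0=1, M1=1, M2=1, M3=1, M4=0, M5=0, M6=1, M7=1, M8=0, giving Y=0. Observed 1.
Test 1: faults giving observed 1 are {M1 stuck-at-0, M5 stuck-at-1, M6 stuck-at-0, M8 stuck-at-1}.
Test 2 (a=1, b=0, c=0, d=0, e=1): fault-free M0=1, M1=1, M2=0, M3=1, M4=0, M5=0, M6=1, M7=1, M8=0 → 0; observed 0. Eliminates M5 stuck-at-1, M6 stuck-at-0, M8 stuck-at-1.
Only M1 stuck-at-0 is consistent with every test.

M1 stuck-at-0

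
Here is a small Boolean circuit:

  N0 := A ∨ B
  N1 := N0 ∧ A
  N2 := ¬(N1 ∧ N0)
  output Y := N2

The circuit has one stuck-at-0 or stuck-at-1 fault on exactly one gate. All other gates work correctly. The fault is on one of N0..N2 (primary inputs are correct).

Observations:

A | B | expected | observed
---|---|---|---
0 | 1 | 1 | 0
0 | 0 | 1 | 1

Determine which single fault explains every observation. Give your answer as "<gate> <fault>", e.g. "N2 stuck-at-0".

Fault-free values for test 1 (A=0, B=1): N0=1, N1=0, N2=1, giving Y=1. Observed 0.
Test 1: faults giving observed 0 are {N1 stuck-at-1, N2 stuck-at-0}.
Test 2 (A=0, B=0): fault-free N0=0, N1=0, N2=1 → 1; observed 1. Eliminates N2 stuck-at-0.
Only N1 stuck-at-1 is consistent with every test.

N1 stuck-at-1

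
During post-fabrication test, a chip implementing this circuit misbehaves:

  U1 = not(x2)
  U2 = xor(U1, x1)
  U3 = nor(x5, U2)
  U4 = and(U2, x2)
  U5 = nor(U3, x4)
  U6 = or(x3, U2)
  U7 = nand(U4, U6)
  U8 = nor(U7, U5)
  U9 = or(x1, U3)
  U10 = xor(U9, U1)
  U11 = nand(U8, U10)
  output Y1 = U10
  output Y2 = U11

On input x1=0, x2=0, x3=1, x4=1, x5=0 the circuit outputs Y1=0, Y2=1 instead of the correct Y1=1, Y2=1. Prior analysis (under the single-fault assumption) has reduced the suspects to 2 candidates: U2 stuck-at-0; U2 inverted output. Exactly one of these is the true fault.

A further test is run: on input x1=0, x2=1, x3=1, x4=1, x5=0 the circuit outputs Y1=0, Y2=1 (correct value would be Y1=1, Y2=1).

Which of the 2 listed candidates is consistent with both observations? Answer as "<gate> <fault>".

U2 inverted output

Evaluate each candidate on input x1=0, x2=1, x3=1, x4=1, x5=0:
  U2 stuck-at-0: U1=0, U2=0 [stuck-at-0], U3=1, U4=0, U5=0, U6=1, U7=1, U8=0, U9=1, U10=1, U11=1 → Y1=1, Y2=1 — eliminated
  U2 inverted output: U1=0, U2=1 [inverted output], U3=0, U4=1, U5=0, U6=1, U7=0, U8=1, U9=0, U10=0, U11=1 → Y1=0, Y2=1 — matches
Only U2 inverted output reproduces the observed Y1=0, Y2=1.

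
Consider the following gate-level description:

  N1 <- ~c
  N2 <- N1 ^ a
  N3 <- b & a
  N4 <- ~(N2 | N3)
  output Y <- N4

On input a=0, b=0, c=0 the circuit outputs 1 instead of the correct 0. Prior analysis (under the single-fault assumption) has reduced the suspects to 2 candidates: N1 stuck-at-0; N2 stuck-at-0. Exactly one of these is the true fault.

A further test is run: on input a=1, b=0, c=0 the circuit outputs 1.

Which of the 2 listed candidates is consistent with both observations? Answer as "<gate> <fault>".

N2 stuck-at-0

Evaluate each candidate on input a=1, b=0, c=0:
  N1 stuck-at-0: N1=0 [stuck-at-0], N2=1, N3=0, N4=0 → 0 — eliminated
  N2 stuck-at-0: N1=1, N2=0 [stuck-at-0], N3=0, N4=1 → 1 — matches
Only N2 stuck-at-0 reproduces the observed 1.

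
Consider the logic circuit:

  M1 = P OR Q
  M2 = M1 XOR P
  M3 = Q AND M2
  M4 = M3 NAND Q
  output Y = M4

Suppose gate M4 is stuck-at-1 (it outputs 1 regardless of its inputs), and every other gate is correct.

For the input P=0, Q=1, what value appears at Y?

Propagate with M4 forced: M1=1, M2=1, M3=1, M4=1 [stuck-at-1].
So Y = 1. (Without the fault it would be 0.)

1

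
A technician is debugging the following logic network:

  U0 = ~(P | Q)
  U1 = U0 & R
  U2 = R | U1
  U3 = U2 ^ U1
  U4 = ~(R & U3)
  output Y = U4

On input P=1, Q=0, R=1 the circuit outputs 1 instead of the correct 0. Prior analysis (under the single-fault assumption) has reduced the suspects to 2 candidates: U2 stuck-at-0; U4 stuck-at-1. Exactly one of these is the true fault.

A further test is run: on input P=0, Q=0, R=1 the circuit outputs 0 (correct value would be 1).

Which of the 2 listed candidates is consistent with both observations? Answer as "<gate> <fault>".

Evaluate each candidate on input P=0, Q=0, R=1:
  U2 stuck-at-0: U0=1, U1=1, U2=0 [stuck-at-0], U3=1, U4=0 → 0 — matches
  U4 stuck-at-1: U0=1, U1=1, U2=1, U3=0, U4=1 [stuck-at-1] → 1 — eliminated
Only U2 stuck-at-0 reproduces the observed 0.

U2 stuck-at-0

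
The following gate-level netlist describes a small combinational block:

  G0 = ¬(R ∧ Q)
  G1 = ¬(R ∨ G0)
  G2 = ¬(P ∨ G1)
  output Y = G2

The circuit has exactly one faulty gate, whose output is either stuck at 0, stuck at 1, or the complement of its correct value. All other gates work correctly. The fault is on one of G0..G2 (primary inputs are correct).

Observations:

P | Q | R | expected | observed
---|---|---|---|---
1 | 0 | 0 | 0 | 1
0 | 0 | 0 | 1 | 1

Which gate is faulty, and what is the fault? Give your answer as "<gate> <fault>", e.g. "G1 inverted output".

Fault-free values for test 1 (P=1, Q=0, R=0): G0=1, G1=0, G2=0, giving Y=0. Observed 1.
Test 1: faults giving observed 1 are {G2 stuck-at-1, G2 inverted output}.
Test 2 (P=0, Q=0, R=0): fault-free G0=1, G1=0, G2=1 → 1; observed 1. Eliminates G2 inverted output.
Only G2 stuck-at-1 is consistent with every test.

G2 stuck-at-1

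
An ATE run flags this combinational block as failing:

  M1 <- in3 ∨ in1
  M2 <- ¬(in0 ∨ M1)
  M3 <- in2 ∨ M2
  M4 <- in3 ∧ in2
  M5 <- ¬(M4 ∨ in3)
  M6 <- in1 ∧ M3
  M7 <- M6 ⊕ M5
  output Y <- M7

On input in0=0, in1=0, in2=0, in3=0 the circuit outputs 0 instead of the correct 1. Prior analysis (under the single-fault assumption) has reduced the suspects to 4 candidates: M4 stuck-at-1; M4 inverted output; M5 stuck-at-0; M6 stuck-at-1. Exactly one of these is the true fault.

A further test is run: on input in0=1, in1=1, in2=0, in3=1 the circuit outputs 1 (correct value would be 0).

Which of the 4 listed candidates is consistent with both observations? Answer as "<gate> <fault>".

M6 stuck-at-1

Evaluate each candidate on input in0=1, in1=1, in2=0, in3=1:
  M4 stuck-at-1: M1=1, M2=0, M3=0, M4=1 [stuck-at-1], M5=0, M6=0, M7=0 → 0 — eliminated
  M4 inverted output: M1=1, M2=0, M3=0, M4=1 [inverted output], M5=0, M6=0, M7=0 → 0 — eliminated
  M5 stuck-at-0: M1=1, M2=0, M3=0, M4=0, M5=0 [stuck-at-0], M6=0, M7=0 → 0 — eliminated
  M6 stuck-at-1: M1=1, M2=0, M3=0, M4=0, M5=0, M6=1 [stuck-at-1], M7=1 → 1 — matches
Only M6 stuck-at-1 reproduces the observed 1.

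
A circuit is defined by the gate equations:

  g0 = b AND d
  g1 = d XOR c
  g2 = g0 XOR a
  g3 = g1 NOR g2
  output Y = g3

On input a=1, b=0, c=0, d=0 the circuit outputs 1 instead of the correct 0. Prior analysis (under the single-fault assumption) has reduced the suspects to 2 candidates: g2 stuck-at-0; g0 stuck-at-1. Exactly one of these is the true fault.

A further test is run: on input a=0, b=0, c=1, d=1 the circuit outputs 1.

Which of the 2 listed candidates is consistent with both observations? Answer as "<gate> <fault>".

g2 stuck-at-0

Evaluate each candidate on input a=0, b=0, c=1, d=1:
  g2 stuck-at-0: g0=0, g1=0, g2=0 [stuck-at-0], g3=1 → 1 — matches
  g0 stuck-at-1: g0=1 [stuck-at-1], g1=0, g2=1, g3=0 → 0 — eliminated
Only g2 stuck-at-0 reproduces the observed 1.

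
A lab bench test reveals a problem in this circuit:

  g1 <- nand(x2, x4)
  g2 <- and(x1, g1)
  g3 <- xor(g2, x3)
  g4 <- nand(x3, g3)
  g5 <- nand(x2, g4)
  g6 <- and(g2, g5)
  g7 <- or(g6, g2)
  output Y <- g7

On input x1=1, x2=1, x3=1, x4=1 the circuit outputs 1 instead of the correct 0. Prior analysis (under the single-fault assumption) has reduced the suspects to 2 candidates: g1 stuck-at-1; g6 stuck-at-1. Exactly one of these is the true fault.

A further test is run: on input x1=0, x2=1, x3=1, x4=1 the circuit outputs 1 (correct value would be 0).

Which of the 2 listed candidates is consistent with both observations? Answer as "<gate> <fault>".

Evaluate each candidate on input x1=0, x2=1, x3=1, x4=1:
  g1 stuck-at-1: g1=1 [stuck-at-1], g2=0, g3=1, g4=0, g5=1, g6=0, g7=0 → 0 — eliminated
  g6 stuck-at-1: g1=0, g2=0, g3=1, g4=0, g5=1, g6=1 [stuck-at-1], g7=1 → 1 — matches
Only g6 stuck-at-1 reproduces the observed 1.

g6 stuck-at-1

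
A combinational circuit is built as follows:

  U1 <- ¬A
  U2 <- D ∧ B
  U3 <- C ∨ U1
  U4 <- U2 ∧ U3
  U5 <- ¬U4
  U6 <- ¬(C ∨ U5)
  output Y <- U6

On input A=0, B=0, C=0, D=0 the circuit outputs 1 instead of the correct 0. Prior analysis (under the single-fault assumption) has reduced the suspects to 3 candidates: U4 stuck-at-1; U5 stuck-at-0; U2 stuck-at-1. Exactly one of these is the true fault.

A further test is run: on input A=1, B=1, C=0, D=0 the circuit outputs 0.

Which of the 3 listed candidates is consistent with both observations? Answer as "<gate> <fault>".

U2 stuck-at-1

Evaluate each candidate on input A=1, B=1, C=0, D=0:
  U4 stuck-at-1: U1=0, U2=0, U3=0, U4=1 [stuck-at-1], U5=0, U6=1 → 1 — eliminated
  U5 stuck-at-0: U1=0, U2=0, U3=0, U4=0, U5=0 [stuck-at-0], U6=1 → 1 — eliminated
  U2 stuck-at-1: U1=0, U2=1 [stuck-at-1], U3=0, U4=0, U5=1, U6=0 → 0 — matches
Only U2 stuck-at-1 reproduces the observed 0.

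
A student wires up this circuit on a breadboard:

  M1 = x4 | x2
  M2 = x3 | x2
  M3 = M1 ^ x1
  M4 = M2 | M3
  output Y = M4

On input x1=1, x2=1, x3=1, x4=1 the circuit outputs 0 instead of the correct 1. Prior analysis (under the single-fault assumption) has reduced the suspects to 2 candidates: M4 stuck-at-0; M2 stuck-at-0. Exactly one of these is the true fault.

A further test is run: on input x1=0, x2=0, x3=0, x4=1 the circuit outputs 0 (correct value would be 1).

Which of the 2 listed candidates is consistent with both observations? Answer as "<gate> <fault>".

Evaluate each candidate on input x1=0, x2=0, x3=0, x4=1:
  M4 stuck-at-0: M1=1, M2=0, M3=1, M4=0 [stuck-at-0] → 0 — matches
  M2 stuck-at-0: M1=1, M2=0 [stuck-at-0], M3=1, M4=1 → 1 — eliminated
Only M4 stuck-at-0 reproduces the observed 0.

M4 stuck-at-0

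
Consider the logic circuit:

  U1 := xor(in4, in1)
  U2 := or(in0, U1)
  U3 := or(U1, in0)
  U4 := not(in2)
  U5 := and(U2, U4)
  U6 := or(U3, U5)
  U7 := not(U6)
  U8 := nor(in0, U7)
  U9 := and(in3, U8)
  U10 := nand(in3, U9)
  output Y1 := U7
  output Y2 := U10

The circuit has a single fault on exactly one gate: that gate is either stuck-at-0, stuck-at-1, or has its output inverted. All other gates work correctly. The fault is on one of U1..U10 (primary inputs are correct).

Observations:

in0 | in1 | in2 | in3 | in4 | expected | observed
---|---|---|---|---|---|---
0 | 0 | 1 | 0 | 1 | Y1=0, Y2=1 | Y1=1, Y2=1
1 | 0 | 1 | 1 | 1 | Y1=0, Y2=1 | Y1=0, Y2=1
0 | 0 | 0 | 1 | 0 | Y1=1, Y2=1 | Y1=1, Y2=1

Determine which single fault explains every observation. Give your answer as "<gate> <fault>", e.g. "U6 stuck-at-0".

U1 stuck-at-0

Fault-free values for test 1 (in0=0, in1=0, in2=1, in3=0, in4=1): U1=1, U2=1, U3=1, U4=0, U5=0, U6=1, U7=0, U8=1, U9=0, U10=1, giving Y1=0, Y2=1. Observed Y1=1, Y2=1.
Test 1: faults giving observed Y1=1, Y2=1 are {U1 stuck-at-0, U1 inverted output, U3 stuck-at-0, U3 inverted output, U6 stuck-at-0, U6 inverted output, U7 stuck-at-1, U7 inverted output}.
Test 2 (in0=1, in1=0, in2=1, in3=1, in4=1): fault-free U1=1, U2=1, U3=1, U4=0, U5=0, U6=1, U7=0, U8=0, U9=0, U10=1 → Y1=0, Y2=1; observed Y1=0, Y2=1. Eliminates U3 stuck-at-0, U3 inverted output, U6 stuck-at-0, U6 inverted output, U7 stuck-at-1, U7 inverted output.
Test 3 (in0=0, in1=0, in2=0, in3=1, in4=0): fault-free U1=0, U2=0, U3=0, U4=1, U5=0, U6=0, U7=1, U8=0, U9=0, U10=1 → Y1=1, Y2=1; observed Y1=1, Y2=1. Eliminates U1 inverted output.
Only U1 stuck-at-0 is consistent with every test.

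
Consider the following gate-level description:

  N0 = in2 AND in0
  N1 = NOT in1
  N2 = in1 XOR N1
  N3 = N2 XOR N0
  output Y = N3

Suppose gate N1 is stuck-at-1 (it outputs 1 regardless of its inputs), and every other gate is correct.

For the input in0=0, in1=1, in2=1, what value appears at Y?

0

Propagate with N1 forced: N0=0, N1=1 [stuck-at-1], N2=0, N3=0.
So Y = 0. (Without the fault it would be 1.)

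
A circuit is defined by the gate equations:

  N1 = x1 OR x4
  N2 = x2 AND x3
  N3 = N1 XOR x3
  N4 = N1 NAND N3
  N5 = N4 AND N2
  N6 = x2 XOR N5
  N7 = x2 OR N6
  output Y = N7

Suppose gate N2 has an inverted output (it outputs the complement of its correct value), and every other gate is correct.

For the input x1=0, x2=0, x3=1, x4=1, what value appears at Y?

1

Propagate with N2 forced: N1=1, N2=1 [inverted output], N3=0, N4=1, N5=1, N6=1, N7=1.
So Y = 1. (Without the fault it would be 0.)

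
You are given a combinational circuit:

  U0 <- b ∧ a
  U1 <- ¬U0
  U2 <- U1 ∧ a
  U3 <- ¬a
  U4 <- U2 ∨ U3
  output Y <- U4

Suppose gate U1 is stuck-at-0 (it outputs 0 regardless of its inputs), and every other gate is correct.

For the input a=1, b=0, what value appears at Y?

Propagate with U1 forced: U0=0, U1=0 [stuck-at-0], U2=0, U3=0, U4=0.
So Y = 0. (Without the fault it would be 1.)

0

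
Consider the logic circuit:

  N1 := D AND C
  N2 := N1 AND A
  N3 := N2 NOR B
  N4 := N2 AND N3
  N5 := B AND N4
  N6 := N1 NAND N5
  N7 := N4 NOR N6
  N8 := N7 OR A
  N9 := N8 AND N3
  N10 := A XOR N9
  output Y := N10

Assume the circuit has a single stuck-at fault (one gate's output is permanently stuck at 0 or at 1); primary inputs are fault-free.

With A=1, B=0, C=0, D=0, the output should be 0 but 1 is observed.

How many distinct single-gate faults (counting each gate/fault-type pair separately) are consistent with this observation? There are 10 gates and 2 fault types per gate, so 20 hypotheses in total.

Fault-free: N1=0, N2=0, N3=1, N4=0, N5=0, N6=1, N7=0, N8=1, N9=1, N10=0 → 0. Observed 1.
  N1: stuck-at-1 ✓; others ✗
  N2: stuck-at-1 ✓; others ✗
  N3: stuck-at-0 ✓; others ✗
  N4: none of the 2 fault types match ✗
  N5: none of the 2 fault types match ✗
  N6: none of the 2 fault types match ✗
  N7: none of the 2 fault types match ✗
  N8: stuck-at-0 ✓; others ✗
  N9: stuck-at-0 ✓; others ✗
  N10: stuck-at-1 ✓; others ✗
Consistent faults: {N1 stuck-at-1, N2 stuck-at-1, N3 stuck-at-0, N8 stuck-at-0, N9 stuck-at-0, N10 stuck-at-1} — 6 in all.

6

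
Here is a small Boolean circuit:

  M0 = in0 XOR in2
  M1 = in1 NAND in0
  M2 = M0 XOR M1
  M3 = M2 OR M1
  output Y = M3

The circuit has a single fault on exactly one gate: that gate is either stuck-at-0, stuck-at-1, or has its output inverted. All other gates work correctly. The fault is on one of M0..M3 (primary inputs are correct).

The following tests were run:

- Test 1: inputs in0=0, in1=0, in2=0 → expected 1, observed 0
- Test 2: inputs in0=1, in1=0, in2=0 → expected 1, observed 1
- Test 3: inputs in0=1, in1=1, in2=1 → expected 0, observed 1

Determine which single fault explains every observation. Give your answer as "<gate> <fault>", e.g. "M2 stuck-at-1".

M1 inverted output

Fault-free values for test 1 (in0=0, in1=0, in2=0): M0=0, M1=1, M2=1, M3=1, giving Y=1. Observed 0.
Test 1: faults giving observed 0 are {M1 stuck-at-0, M1 inverted output, M3 stuck-at-0, M3 inverted output}.
Test 2 (in0=1, in1=0, in2=0): fault-free M0=1, M1=1, M2=0, M3=1 → 1; observed 1. Eliminates M3 stuck-at-0, M3 inverted output.
Test 3 (in0=1, in1=1, in2=1): fault-free M0=0, M1=0, M2=0, M3=0 → 0; observed 1. Eliminates M1 stuck-at-0.
Only M1 inverted output is consistent with every test.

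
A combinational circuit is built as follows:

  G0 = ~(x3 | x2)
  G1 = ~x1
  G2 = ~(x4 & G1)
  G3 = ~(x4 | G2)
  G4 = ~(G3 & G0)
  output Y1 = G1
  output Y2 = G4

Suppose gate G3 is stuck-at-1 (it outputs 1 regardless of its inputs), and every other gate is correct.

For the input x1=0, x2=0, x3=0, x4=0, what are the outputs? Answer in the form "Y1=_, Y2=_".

Propagate with G3 forced: G0=1, G1=1, G2=1, G3=1 [stuck-at-1], G4=0.
So the outputs are Y1=1, Y2=0. (Without the fault they would be Y1=1, Y2=1.)

Y1=1, Y2=0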